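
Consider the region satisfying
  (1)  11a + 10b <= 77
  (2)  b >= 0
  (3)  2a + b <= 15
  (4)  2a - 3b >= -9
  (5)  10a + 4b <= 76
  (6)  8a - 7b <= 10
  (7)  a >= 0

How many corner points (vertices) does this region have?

The feasible vertices (each the meet of two boundaries and inside every other half-plane) are:
  (141/53, 253/53)
  (639/157, 506/157)
  (5/4, 0)
  (0, 0)
  (0, 3)

5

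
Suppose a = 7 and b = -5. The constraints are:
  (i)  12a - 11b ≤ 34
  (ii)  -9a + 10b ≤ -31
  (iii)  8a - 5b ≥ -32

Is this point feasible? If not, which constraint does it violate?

not feasible — violates (i)

Constraint (i): 12a - 11b = 139, which is not ≤ 34. All other constraints are satisfied.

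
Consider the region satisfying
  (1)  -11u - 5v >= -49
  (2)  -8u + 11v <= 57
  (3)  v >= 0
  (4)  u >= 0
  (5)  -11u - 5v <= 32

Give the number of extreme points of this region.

4

The feasible vertices (each the meet of two boundaries and inside every other half-plane) are:
  (254/161, 1019/161)
  (49/11, 0)
  (0, 57/11)
  (0, 0)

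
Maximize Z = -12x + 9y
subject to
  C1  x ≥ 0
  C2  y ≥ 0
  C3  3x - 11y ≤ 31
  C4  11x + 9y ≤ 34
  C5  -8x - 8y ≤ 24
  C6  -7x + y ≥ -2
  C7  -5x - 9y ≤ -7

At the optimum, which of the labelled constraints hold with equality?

C1 and C4

Corner points and Z = -12x + 9y:
  (0, 34/9) → Z = 34
  (0, 7/9) → Z = 7
  (26/37, 108/37) → Z = 660/37
  (25/68, 39/68) → Z = 3/4

The maximum is at (0, 34/9). Substituting into each constraint, equality holds for C1 and C4; the remaining constraints have slack.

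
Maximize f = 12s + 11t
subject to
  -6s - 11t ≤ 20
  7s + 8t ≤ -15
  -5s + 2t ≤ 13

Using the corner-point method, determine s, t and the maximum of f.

s = -5/29, t = -50/29, maximum f = -610/29

Corner points and f = 12s + 11t:
  (-5/29, -50/29) → f = -610/29
  (-183/67, -22/67) → f = -2438/67
  (-67/27, 8/27) → f = -716/27

The optimum lies where -6s - 11t = 20 and 7s + 8t = -15.
Solving simultaneously gives s = -5/29, t = -50/29.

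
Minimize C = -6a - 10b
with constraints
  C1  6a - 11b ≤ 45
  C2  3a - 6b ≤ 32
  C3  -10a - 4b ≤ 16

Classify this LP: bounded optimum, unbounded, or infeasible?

From the feasible point (2/67, -273/67), moving in the direction (-4, 10) keeps every constraint satisfied while C decreases without bound.

unbounded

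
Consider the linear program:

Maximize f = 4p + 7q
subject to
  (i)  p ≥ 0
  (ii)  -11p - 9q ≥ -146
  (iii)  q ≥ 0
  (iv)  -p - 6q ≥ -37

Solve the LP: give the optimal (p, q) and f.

p = 181/19, q = 87/19, maximum f = 1333/19

Vertices and f = 4p + 7q:
  (0, 0) → f = 0
  (0, 37/6) → f = 259/6
  (146/11, 0) → f = 584/11
  (181/19, 87/19) → f = 1333/19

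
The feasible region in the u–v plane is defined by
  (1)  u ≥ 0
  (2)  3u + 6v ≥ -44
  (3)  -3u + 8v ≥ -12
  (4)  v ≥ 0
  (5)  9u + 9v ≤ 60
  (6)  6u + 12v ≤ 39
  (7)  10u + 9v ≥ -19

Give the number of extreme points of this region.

The feasible vertices (each the meet of two boundaries and inside every other half-plane) are:
  (0, 0)
  (0, 13/4)
  (4, 0)
  (38/7, 15/28)

4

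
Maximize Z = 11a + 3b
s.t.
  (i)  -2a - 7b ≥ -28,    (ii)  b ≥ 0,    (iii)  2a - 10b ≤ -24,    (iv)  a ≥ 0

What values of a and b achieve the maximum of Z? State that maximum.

a = 56/17, b = 52/17, maximum Z = 772/17

Feasible corners and Z = 11a + 3b:
  (56/17, 52/17) → Z = 772/17
  (0, 4) → Z = 12
  (0, 12/5) → Z = 36/5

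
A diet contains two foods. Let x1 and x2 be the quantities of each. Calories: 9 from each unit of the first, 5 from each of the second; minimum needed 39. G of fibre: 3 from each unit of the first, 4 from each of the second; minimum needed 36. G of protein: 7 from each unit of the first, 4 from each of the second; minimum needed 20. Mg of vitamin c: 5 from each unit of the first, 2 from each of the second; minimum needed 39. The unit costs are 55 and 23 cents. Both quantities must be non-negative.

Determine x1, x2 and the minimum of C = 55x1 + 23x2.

Feasible corners and C = 55x1 + 23x2:
  (0, 39/2) → C = 897/2
  (12, 0) → C = 660
  (6, 9/2) → C = 867/2
The feasible region is unbounded (it extends along (0, 1), (1, 0)), but C strictly increases along every unbounded feasible direction, so there is no improving ray and the minimum is attained at a vertex.

x1 = 6, x2 = 9/2, minimum C = 867/2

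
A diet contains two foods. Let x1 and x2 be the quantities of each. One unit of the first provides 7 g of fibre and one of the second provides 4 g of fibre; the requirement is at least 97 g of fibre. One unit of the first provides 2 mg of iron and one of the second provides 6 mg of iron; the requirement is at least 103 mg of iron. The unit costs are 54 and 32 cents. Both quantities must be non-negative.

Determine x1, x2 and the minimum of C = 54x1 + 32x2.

x1 = 5, x2 = 31/2, minimum C = 766

Extreme points and C = 54x1 + 32x2:
  (0, 97/4) → C = 776
  (103/2, 0) → C = 2781
  (5, 31/2) → C = 766
The feasible region is unbounded (it extends along (0, 1), (1, 0)), but C strictly increases along every unbounded feasible direction, so there is no improving ray and the minimum is attained at a vertex.

At the optimal vertex, 7x1 + 4x2 = 97 and 2x1 + 6x2 = 103.
Solving simultaneously gives x1 = 5, x2 = 31/2.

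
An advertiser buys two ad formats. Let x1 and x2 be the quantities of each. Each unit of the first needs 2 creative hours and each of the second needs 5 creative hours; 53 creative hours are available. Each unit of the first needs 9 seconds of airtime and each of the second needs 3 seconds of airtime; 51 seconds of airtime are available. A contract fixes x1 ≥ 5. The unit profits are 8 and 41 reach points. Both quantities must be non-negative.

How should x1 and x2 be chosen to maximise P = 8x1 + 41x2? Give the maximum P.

x1 = 5, x2 = 2, maximum P = 122

Feasible corners and P = 8x1 + 41x2:
  (17/3, 0) → P = 136/3
  (5, 0) → P = 40
  (5, 2) → P = 122

The binding constraints are 9x1 + 3x2 = 51 and x1 = 5.
Solving simultaneously gives x1 = 5, x2 = 2.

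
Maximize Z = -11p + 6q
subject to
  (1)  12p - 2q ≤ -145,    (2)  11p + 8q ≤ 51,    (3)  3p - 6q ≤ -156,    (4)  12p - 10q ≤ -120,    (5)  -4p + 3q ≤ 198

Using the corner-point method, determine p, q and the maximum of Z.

p = -48, q = 2, maximum Z = 540

Extreme points and Z = -11p + 6q:
  (-157/15, 623/30) → Z = 3596/15
  (-1431/65, 2382/65) → Z = 30033/65
  (-48, 2) → Z = 540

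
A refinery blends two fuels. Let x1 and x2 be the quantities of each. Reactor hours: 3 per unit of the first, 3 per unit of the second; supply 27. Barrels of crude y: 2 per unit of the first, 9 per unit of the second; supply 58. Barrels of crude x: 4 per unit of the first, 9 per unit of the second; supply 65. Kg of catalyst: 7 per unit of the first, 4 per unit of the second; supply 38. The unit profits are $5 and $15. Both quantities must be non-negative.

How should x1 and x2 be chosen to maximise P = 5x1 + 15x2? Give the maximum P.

x1 = 2, x2 = 6, maximum P = 100

The binding constraints are 2x1 + 9x2 = 58 and 7x1 + 4x2 = 38.
Solving simultaneously gives x1 = 2, x2 = 6.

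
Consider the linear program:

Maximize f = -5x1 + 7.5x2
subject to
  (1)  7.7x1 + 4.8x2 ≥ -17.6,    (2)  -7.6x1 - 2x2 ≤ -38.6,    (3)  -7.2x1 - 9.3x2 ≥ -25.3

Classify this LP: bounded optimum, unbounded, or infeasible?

bounded optimum

Feasible corners and f = -5x1 + 7.5x2:
  (5512/527, -21549/1054) → f = -433475/2108
  (15419/2814, -2141/1407) → f = -815/21
The feasible region has finitely many vertices and no improving ray; the maximum is -815/21 at (15419/2814, -2141/1407).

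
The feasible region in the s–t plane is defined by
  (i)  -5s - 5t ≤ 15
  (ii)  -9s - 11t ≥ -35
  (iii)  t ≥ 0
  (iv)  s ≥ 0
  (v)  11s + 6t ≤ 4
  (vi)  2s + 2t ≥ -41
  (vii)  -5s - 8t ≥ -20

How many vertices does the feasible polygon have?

Of the 20 pairwise boundary intersections, those satisfying every inequality are:
  (0, 0)
  (4/11, 0)
  (0, 2/3)

3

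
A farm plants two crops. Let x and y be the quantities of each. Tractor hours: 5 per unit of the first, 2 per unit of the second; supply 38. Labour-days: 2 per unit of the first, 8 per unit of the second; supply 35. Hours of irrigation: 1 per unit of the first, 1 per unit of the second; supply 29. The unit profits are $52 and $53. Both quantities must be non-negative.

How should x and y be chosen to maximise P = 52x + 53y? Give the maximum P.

Extreme points and P = 52x + 53y:
  (0, 0) → P = 0
  (0, 35/8) → P = 1855/8
  (38/5, 0) → P = 1976/5
  (13/2, 11/4) → P = 1935/4

The optimum lies where 5x + 2y = 38 and 2x + 8y = 35.
Solving simultaneously gives x = 13/2, y = 11/4.

x = 13/2, y = 11/4, maximum P = 1935/4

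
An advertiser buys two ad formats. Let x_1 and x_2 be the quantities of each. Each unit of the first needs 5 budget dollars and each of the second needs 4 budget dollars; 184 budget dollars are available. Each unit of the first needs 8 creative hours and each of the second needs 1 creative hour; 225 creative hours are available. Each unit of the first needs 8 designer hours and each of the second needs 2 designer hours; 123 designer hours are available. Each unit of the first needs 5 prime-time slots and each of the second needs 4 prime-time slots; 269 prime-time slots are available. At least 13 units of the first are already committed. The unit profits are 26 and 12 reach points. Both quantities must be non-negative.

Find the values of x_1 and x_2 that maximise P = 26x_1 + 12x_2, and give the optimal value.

x_1 = 13, x_2 = 19/2, maximum P = 452

Vertices and P = 26x_1 + 12x_2:
  (123/8, 0) → P = 1599/4
  (13, 0) → P = 338
  (13, 19/2) → P = 452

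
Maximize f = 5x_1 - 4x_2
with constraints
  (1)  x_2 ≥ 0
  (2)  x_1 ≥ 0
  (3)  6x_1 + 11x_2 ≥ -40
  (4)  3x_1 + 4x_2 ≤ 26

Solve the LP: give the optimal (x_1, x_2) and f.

x_1 = 26/3, x_2 = 0, maximum f = 130/3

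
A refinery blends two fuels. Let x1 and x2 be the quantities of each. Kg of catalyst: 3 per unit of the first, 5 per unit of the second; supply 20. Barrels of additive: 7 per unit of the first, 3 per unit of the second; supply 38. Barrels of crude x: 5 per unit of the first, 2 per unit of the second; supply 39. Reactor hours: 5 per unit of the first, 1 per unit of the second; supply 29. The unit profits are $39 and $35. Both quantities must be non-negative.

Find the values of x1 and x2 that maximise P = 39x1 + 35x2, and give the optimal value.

Extreme points and P = 39x1 + 35x2:
  (0, 0) → P = 0
  (0, 4) → P = 140
  (38/7, 0) → P = 1482/7
  (5, 1) → P = 230

The optimum lies where 3x1 + 5x2 = 20 and 7x1 + 3x2 = 38.
Solving simultaneously gives x1 = 5, x2 = 1.

x1 = 5, x2 = 1, maximum P = 230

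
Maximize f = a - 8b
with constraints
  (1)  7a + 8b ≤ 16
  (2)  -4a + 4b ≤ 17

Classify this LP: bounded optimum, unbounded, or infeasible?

unbounded

From the feasible point (-6/5, 61/20), moving in the direction (8, -7) keeps every constraint satisfied while f increases without bound.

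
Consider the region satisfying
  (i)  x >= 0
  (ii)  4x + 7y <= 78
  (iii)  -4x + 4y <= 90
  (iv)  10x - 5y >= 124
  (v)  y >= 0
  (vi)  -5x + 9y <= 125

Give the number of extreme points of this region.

3

Pairwise boundary intersections that survive every other constraint:
  (629/45, 142/45)
  (39/2, 0)
  (62/5, 0)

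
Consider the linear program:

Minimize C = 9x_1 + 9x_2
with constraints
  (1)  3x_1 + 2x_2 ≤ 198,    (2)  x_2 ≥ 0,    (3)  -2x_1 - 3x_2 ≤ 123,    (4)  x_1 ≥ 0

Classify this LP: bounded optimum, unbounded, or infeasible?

bounded optimum

Corner points and C = 9x_1 + 9x_2:
  (66, 0) → C = 594
  (0, 99) → C = 891
  (0, 0) → C = 0
The feasible region has finitely many vertices and no improving ray; the minimum is 0 at (0, 0).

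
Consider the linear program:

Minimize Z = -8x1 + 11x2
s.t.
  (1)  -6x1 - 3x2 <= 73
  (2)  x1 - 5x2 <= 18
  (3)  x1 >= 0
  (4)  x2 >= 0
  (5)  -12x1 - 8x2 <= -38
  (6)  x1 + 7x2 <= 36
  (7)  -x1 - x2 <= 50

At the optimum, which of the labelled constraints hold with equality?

Extreme points and Z = -8x1 + 11x2:
  (18, 0) → Z = -144
  (51/2, 3/2) → Z = -375/2
  (0, 19/4) → Z = 209/4
  (0, 36/7) → Z = 396/7
  (19/6, 0) → Z = -76/3

The minimum is at (51/2, 3/2). Substituting into each constraint, equality holds for (2) and (6); the remaining constraints have slack.

(2) and (6)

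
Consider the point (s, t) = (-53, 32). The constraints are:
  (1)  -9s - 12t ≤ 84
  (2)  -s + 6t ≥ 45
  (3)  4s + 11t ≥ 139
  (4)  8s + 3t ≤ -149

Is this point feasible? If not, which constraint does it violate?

Constraint (1): -9s - 12t = 93, which is not ≤ 84. All other constraints are satisfied.

not feasible — violates (1)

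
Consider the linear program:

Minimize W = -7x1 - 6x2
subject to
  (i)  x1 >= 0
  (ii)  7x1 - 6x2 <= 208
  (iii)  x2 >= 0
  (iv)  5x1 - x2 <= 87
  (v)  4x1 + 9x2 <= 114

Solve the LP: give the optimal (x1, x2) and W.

Corner points and W = -7x1 - 6x2:
  (0, 0) → W = 0
  (0, 38/3) → W = -76
  (87/5, 0) → W = -609/5
  (897/49, 222/49) → W = -7611/49

x1 = 897/49, x2 = 222/49, minimum W = -7611/49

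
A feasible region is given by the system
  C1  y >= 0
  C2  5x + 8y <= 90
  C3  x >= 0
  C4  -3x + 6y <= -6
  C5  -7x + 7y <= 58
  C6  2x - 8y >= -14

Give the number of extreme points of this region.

3

Of the 15 pairwise boundary intersections, those satisfying every inequality are:
  (18, 0)
  (2, 0)
  (98/9, 40/9)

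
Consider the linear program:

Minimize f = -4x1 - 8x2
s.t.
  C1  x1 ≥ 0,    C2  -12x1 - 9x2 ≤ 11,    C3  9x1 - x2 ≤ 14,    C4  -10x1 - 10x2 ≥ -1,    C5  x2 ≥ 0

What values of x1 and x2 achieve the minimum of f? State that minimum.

x1 = 0, x2 = 1/10, minimum f = -4/5

Vertices and f = -4x1 - 8x2:
  (0, 1/10) → f = -4/5
  (0, 0) → f = 0
  (1/10, 0) → f = -2/5

At the optimal vertex, x1 = 0 and -10x1 - 10x2 = -1.
Solving simultaneously gives x1 = 0, x2 = 1/10.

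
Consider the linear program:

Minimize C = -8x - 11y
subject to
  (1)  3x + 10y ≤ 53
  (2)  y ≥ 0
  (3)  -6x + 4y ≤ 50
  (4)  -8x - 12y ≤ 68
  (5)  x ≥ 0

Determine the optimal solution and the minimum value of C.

Vertices and C = -8x - 11y:
  (53/3, 0) → C = -424/3
  (0, 53/10) → C = -583/10
  (0, 0) → C = 0

The optimum lies where 3x + 10y = 53 and y = 0.
Solving simultaneously gives x = 53/3, y = 0.

x = 53/3, y = 0, minimum C = -424/3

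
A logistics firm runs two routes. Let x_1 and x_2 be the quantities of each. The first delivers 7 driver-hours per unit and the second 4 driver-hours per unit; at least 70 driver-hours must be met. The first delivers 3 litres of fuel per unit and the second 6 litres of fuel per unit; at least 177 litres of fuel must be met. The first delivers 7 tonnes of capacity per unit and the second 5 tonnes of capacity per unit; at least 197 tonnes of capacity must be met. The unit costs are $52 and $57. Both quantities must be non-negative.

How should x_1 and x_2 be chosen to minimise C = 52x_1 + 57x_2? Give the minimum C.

x_1 = 11, x_2 = 24, minimum C = 1940

Feasible corners and C = 52x_1 + 57x_2:
  (0, 197/5) → C = 11229/5
  (59, 0) → C = 3068
  (11, 24) → C = 1940
The feasible region is unbounded (it extends along (0, 1), (1, 0)), but C strictly increases along every unbounded feasible direction, so there is no improving ray and the minimum is attained at a vertex.

At the optimal vertex, 3x_1 + 6x_2 = 177 and 7x_1 + 5x_2 = 197.
Solving simultaneously gives x_1 = 11, x_2 = 24.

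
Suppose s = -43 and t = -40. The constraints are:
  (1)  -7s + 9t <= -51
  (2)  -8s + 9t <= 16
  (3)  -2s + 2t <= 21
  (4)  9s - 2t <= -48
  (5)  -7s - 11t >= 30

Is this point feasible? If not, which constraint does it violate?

feasible

(1): -59 ≤ -51 ✓
(2): -16 ≤ 16 ✓
(3): 6 ≤ 21 ✓
(4): -307 ≤ -48 ✓
(5): 741 ≥ 30 ✓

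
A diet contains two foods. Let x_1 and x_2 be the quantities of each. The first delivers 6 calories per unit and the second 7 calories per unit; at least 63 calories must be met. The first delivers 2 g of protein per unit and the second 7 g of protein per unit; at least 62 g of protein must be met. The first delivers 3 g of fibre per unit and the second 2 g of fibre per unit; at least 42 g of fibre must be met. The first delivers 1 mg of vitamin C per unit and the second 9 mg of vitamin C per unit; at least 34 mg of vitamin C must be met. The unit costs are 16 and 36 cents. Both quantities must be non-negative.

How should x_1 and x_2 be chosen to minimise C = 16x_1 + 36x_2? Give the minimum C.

Corner points and C = 16x_1 + 36x_2:
  (0, 21) → C = 756
  (34, 0) → C = 544
  (10, 6) → C = 376
  (320/11, 6/11) → C = 5336/11
The feasible region is unbounded (it extends along (0, 1), (1, 0)), but C strictly increases along every unbounded feasible direction, so there is no improving ray and the minimum is attained at a vertex.

The optimum lies where 2x_1 + 7x_2 = 62 and 3x_1 + 2x_2 = 42.
Solving simultaneously gives x_1 = 10, x_2 = 6.

x_1 = 10, x_2 = 6, minimum C = 376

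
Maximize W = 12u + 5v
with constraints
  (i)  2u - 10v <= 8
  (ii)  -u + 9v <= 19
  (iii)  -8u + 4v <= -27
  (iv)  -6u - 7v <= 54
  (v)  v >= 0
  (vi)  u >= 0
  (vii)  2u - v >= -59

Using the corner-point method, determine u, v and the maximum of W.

u = 131/4, v = 23/4, maximum W = 1687/4

Vertices and W = 12u + 5v:
  (131/4, 23/4) → W = 1687/4
  (4, 0) → W = 48
  (319/68, 179/68) → W = 4723/68
  (27/8, 0) → W = 81/2

The optimum lies where 2u - 10v = 8 and -u + 9v = 19.
Solving simultaneously gives u = 131/4, v = 23/4.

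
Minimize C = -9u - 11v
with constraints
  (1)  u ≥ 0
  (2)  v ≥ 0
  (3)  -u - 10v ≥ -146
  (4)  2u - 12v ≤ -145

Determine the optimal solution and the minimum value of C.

u = 151/16, v = 437/32, minimum C = -7525/32

Extreme points and C = -9u - 11v:
  (0, 73/5) → C = -803/5
  (0, 145/12) → C = -1595/12
  (151/16, 437/32) → C = -7525/32

At the optimal vertex, -u - 10v = -146 and 2u - 12v = -145.
Solving simultaneously gives u = 151/16, v = 437/32.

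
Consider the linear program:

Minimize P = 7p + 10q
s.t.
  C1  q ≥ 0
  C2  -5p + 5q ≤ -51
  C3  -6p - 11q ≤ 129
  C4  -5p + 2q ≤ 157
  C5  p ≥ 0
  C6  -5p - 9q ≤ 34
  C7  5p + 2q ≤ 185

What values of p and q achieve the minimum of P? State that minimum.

Feasible corners and P = 7p + 10q:
  (51/5, 0) → P = 357/5
  (37, 0) → P = 259
  (1027/35, 134/7) → P = 13889/35

The binding constraints are q = 0 and -5p + 5q = -51.
Solving simultaneously gives p = 51/5, q = 0.

p = 51/5, q = 0, minimum P = 357/5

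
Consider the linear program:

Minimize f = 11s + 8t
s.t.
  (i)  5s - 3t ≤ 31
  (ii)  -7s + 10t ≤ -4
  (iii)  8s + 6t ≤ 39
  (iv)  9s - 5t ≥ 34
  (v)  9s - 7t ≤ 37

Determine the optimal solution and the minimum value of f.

Corner points and f = 11s + 8t:
  (399/94, 79/94) → f = 5021/94
  (9/2, 1/2) → f = 107/2
  (53/18, -3/2) → f = 367/18

The binding constraints are 9s - 5t = 34 and 9s - 7t = 37.
Solving simultaneously gives s = 53/18, t = -3/2.

s = 53/18, t = -3/2, minimum f = 367/18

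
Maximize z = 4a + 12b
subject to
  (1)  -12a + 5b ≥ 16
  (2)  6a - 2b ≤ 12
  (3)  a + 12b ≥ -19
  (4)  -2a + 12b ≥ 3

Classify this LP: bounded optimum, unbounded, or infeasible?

From the feasible point (46/3, 40), moving in the direction (2, 6) keeps every constraint satisfied while z increases without bound.

unbounded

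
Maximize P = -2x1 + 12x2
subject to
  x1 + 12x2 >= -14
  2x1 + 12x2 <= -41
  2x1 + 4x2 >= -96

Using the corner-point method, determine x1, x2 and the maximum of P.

x1 = -247/4, x2 = 55/8, maximum P = 206

Extreme points and P = -2x1 + 12x2:
  (-27, 13/12) → P = 67
  (-274/5, 17/5) → P = 752/5
  (-247/4, 55/8) → P = 206

At the optimal vertex, 2x1 + 12x2 = -41 and 2x1 + 4x2 = -96.
Solving simultaneously gives x1 = -247/4, x2 = 55/8.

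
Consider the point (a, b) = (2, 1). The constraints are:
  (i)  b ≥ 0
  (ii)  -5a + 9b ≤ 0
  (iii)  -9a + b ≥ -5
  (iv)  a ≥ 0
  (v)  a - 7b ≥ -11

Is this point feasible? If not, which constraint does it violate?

not feasible — violates (iii)

Constraint (iii): -9a + b = -17, which is not ≥ -5. All other constraints are satisfied.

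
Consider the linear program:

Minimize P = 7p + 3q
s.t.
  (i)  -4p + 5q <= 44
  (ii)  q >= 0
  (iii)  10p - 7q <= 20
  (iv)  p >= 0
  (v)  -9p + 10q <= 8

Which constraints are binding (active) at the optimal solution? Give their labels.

(ii) and (iv)

Vertices and P = 7p + 3q:
  (2, 0) → P = 14
  (0, 0) → P = 0
  (256/37, 260/37) → P = 2572/37
  (0, 4/5) → P = 12/5

The minimum is at (0, 0). Substituting into each constraint, equality holds for (ii) and (iv); the remaining constraints have slack.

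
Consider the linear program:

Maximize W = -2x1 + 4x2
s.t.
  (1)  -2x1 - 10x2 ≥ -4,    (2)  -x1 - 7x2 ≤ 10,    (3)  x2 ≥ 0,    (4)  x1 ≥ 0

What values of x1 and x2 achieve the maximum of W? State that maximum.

Feasible corners and W = -2x1 + 4x2:
  (2, 0) → W = -4
  (0, 2/5) → W = 8/5
  (0, 0) → W = 0

x1 = 0, x2 = 2/5, maximum W = 8/5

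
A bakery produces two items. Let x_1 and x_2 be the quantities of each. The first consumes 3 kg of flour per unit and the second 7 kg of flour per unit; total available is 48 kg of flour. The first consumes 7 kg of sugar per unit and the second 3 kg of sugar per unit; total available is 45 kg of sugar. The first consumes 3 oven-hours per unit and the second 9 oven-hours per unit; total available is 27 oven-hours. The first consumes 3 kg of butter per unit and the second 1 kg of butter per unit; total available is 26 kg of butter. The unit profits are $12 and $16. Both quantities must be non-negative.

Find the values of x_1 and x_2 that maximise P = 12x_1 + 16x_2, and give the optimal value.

x_1 = 6, x_2 = 1, maximum P = 88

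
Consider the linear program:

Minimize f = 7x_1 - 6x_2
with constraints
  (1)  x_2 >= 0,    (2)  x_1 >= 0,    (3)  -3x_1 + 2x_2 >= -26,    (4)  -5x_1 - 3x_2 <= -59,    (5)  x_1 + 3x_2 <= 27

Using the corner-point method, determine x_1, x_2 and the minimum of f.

Feasible corners and f = 7x_1 - 6x_2:
  (196/19, 47/19) → f = 1090/19
  (12, 5) → f = 54
  (8, 19/3) → f = 18

At the optimal vertex, -5x_1 - 3x_2 = -59 and x_1 + 3x_2 = 27.
Solving simultaneously gives x_1 = 8, x_2 = 19/3.

x_1 = 8, x_2 = 19/3, minimum f = 18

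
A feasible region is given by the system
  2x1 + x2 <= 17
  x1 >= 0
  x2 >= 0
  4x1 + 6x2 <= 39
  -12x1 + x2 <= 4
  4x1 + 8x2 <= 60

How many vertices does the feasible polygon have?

5

Intersecting each pair of boundary lines and keeping only the points that satisfy every inequality leaves:
  (17/2, 0)
  (63/8, 5/4)
  (0, 0)
  (0, 4)
  (15/76, 121/19)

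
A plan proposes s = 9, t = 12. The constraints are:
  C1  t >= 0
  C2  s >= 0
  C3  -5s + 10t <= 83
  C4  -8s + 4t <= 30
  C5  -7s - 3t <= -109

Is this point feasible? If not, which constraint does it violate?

not feasible — violates C5

Constraint C5: -7s - 3t = -99, which is not ≤ -109. All other constraints are satisfied.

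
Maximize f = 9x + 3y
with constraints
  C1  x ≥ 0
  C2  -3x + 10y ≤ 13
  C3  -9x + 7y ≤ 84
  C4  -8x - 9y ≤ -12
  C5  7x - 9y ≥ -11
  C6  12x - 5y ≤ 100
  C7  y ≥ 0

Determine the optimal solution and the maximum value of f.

Corner points and f = 9x + 3y:
  (7/43, 58/43) → f = 237/43
  (71/7, 152/35) → f = 3651/35
  (1/15, 172/135) → f = 199/45
  (3/2, 0) → f = 27/2
  (25/3, 0) → f = 75

The optimum lies where -3x + 10y = 13 and 12x - 5y = 100.
Solving simultaneously gives x = 71/7, y = 152/35.

x = 71/7, y = 152/35, maximum f = 3651/35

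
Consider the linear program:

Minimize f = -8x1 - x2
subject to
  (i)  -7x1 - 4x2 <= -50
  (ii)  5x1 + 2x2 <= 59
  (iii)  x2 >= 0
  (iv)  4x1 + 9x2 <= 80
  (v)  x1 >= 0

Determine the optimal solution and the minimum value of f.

Feasible corners and f = -8x1 - x2:
  (50/7, 0) → f = -400/7
  (130/47, 360/47) → f = -1400/47
  (59/5, 0) → f = -472/5
  (371/37, 164/37) → f = -3132/37

x1 = 59/5, x2 = 0, minimum f = -472/5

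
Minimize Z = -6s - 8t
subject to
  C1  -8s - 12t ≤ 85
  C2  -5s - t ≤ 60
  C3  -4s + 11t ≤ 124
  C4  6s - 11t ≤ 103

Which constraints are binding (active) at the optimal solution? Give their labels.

Corner points and Z = -6s - 8t:
  (-635/52, 55/52) → Z = 1685/26
  (301/160, -667/80) → Z = 4433/80
  (-784/59, 380/59) → Z = 1664/59
  (227/2, 578/11) → Z = -12115/11

The minimum is at (227/2, 578/11). Substituting into each constraint, equality holds for C3 and C4; the remaining constraints have slack.

C3 and C4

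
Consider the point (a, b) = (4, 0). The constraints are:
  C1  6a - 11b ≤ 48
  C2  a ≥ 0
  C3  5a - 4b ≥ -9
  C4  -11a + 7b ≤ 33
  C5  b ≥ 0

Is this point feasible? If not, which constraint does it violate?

C1: 24 ≤ 48 ✓
C2: 4 ≥ 0 ✓
C3: 20 ≥ -9 ✓
C4: -44 ≤ 33 ✓
C5: 0 ≥ 0 ✓

feasible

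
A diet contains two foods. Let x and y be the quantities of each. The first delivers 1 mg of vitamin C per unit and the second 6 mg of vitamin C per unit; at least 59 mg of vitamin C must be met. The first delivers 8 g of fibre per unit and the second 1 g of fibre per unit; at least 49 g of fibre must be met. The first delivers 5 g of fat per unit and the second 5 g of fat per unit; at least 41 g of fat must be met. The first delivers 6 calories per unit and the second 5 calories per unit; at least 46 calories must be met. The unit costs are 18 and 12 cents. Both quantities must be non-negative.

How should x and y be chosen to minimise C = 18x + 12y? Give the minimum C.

The feasible region is unbounded (it extends along (0, 1), (1, 0)), but C strictly increases along every unbounded feasible direction, so there is no improving ray and the minimum is attained at a vertex.

The binding constraints are x + 6y = 59 and 8x + y = 49.
Solving simultaneously gives x = 5, y = 9.

x = 5, y = 9, minimum C = 198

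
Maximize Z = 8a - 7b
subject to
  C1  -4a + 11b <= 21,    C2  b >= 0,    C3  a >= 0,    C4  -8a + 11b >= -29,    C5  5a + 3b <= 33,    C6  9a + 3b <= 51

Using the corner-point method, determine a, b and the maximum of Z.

a = 216/41, b = 49/41, maximum Z = 1385/41

Vertices and Z = 8a - 7b:
  (0, 21/11) → Z = -147/11
  (300/67, 237/67) → Z = 741/67
  (0, 0) → Z = 0
  (29/8, 0) → Z = 29
  (216/41, 49/41) → Z = 1385/41
  (9/2, 7/2) → Z = 23/2

The optimum lies where -8a + 11b = -29 and 9a + 3b = 51.
Solving simultaneously gives a = 216/41, b = 49/41.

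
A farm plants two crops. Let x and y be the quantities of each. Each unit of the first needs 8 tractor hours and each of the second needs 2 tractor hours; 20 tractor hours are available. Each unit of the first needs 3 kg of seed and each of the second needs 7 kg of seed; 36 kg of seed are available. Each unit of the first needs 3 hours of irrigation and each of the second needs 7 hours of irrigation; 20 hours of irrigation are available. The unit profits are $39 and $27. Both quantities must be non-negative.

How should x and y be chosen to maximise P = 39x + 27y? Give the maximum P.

Feasible corners and P = 39x + 27y:
  (0, 0) → P = 0
  (0, 20/7) → P = 540/7
  (5/2, 0) → P = 195/2
  (2, 2) → P = 132

x = 2, y = 2, maximum P = 132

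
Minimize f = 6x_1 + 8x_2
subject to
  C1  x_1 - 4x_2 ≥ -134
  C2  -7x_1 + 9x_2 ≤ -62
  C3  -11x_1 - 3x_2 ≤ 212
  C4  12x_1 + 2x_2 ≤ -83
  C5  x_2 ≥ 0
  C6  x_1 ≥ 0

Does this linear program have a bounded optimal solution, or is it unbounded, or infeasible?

infeasible

The boundaries x_1 - 4x_2 = -134 and -7x_1 + 9x_2 = -62 meet at (1454/19, 1000/19), but that point violates 12x_1 + 2x_2 ≤ -83. Every candidate vertex is excluded by some other constraint, so the feasible region is empty.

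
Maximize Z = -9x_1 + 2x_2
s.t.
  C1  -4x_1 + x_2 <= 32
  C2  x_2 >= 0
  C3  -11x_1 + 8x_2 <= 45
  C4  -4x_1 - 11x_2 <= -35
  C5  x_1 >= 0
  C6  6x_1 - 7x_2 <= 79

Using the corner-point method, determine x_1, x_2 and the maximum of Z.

x_1 = 0, x_2 = 45/8, maximum Z = 45/4

Corner points and Z = -9x_1 + 2x_2:
  (35/4, 0) → Z = -315/4
  (79/6, 0) → Z = -237/2
  (0, 45/8) → Z = 45/4
  (0, 35/11) → Z = 70/11
The feasible region is unbounded (it extends along (7, 6), (8, 11)), but Z strictly decreases along every unbounded feasible direction, so there is no improving ray and the maximum is attained at a vertex.

The optimum lies where -11x_1 + 8x_2 = 45 and x_1 = 0.
Solving simultaneously gives x_1 = 0, x_2 = 45/8.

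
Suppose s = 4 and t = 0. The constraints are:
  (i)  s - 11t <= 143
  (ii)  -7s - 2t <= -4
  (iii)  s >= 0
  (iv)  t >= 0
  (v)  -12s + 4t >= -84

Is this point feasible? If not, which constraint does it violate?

(i): 4 ≤ 143 ✓
(ii): -28 ≤ -4 ✓
(iii): 4 ≥ 0 ✓
(iv): 0 ≥ 0 ✓
(v): -48 ≥ -84 ✓

feasible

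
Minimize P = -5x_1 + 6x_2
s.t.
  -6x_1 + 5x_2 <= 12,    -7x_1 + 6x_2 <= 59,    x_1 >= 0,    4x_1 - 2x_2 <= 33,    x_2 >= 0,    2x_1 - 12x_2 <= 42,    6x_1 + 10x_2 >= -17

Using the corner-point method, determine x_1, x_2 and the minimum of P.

Corner points and P = -5x_1 + 6x_2:
  (0, 12/5) → P = 72/5
  (189/8, 123/4) → P = 531/8
  (0, 0) → P = 0
  (33/4, 0) → P = -165/4

The optimum lies where 4x_1 - 2x_2 = 33 and x_2 = 0.
Solving simultaneously gives x_1 = 33/4, x_2 = 0.

x_1 = 33/4, x_2 = 0, minimum P = -165/4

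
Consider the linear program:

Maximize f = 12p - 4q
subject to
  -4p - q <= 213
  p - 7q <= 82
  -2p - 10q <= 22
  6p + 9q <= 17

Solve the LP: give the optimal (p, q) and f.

Vertices and f = 12p - 4q:
  (-1054/19, 169/19) → f = -13324/19
  (-967/15, 673/15) → f = -14296/15
  (184/21, -83/21) → f = 2540/21

The optimum lies where -2p - 10q = 22 and 6p + 9q = 17.
Solving simultaneously gives p = 184/21, q = -83/21.

p = 184/21, q = -83/21, maximum f = 2540/21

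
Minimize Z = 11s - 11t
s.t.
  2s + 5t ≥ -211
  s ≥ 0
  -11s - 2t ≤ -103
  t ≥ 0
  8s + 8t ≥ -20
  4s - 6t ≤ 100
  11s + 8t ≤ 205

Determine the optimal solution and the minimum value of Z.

s = 69/11, t = 17, minimum Z = -118

Extreme points and Z = 11s - 11t:
  (103/11, 0) → Z = 103
  (69/11, 17) → Z = -118
  (205/11, 0) → Z = 205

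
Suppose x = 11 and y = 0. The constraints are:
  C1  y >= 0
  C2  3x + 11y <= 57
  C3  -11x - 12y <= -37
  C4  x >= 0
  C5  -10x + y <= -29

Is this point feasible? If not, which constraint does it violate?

C1: 0 ≥ 0 ✓
C2: 33 ≤ 57 ✓
C3: -121 ≤ -37 ✓
C4: 11 ≥ 0 ✓
C5: -110 ≤ -29 ✓

feasible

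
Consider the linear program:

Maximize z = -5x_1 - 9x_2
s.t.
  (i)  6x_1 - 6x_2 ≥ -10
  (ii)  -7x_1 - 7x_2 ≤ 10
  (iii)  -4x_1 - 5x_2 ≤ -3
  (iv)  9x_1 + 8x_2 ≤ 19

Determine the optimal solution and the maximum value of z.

Vertices and z = -5x_1 - 9x_2:
  (-16/27, 29/27) → z = -181/27
  (1/3, 2) → z = -59/3
  (71/13, -49/13) → z = 86/13

The optimum lies where -4x_1 - 5x_2 = -3 and 9x_1 + 8x_2 = 19.
Solving simultaneously gives x_1 = 71/13, x_2 = -49/13.

x_1 = 71/13, x_2 = -49/13, maximum z = 86/13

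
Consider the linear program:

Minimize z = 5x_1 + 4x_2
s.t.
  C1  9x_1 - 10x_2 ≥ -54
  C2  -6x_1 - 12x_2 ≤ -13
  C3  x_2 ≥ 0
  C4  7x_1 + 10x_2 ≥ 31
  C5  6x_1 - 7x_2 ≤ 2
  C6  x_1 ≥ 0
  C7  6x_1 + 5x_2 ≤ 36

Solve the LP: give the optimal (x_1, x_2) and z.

Extreme points and z = 5x_1 + 4x_2:
  (0, 27/5) → z = 108/5
  (6/7, 216/35) → z = 1014/35
  (237/109, 172/109) → z = 1873/109
  (0, 31/10) → z = 62/5
  (131/36, 17/6) → z = 1063/36

The binding constraints are 7x_1 + 10x_2 = 31 and x_1 = 0.
Solving simultaneously gives x_1 = 0, x_2 = 31/10.

x_1 = 0, x_2 = 31/10, minimum z = 62/5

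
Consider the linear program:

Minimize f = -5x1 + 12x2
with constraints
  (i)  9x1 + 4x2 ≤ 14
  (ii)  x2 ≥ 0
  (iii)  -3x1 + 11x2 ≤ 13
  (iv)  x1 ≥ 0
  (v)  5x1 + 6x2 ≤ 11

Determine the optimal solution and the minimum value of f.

Vertices and f = -5x1 + 12x2:
  (14/9, 0) → f = -70/9
  (20/17, 29/34) → f = 74/17
  (0, 0) → f = 0
  (0, 13/11) → f = 156/11
  (43/73, 98/73) → f = 961/73

The binding constraints are 9x1 + 4x2 = 14 and x2 = 0.
Solving simultaneously gives x1 = 14/9, x2 = 0.

x1 = 14/9, x2 = 0, minimum f = -70/9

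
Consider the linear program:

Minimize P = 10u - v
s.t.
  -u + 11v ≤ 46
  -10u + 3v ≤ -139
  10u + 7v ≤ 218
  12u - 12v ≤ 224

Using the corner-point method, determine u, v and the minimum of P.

u = 83/7, v = -143/21, minimum P = 2633/21

Corner points and P = 10u - v:
  (1667/107, 599/107) → P = 16071/107
  (692/39, 226/39) → P = 6694/39
  (83/7, -143/21) → P = 2633/21
  (1046/51, 94/51) → P = 10366/51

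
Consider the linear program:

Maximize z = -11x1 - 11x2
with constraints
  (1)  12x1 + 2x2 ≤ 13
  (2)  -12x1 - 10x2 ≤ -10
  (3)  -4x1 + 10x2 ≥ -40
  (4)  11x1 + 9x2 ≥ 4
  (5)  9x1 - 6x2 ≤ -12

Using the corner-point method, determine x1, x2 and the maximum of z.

Vertices and z = -11x1 - 11x2:
  (3/5, 29/10) → z = -77/2
  (-25, 31) → z = -66
  (-10/27, 13/9) → z = -319/27
The feasible region is unbounded (it extends along (-9, 11), (-1, 6)), but z strictly decreases along every unbounded feasible direction, so there is no improving ray and the maximum is attained at a vertex.

x1 = -10/27, x2 = 13/9, maximum z = -319/27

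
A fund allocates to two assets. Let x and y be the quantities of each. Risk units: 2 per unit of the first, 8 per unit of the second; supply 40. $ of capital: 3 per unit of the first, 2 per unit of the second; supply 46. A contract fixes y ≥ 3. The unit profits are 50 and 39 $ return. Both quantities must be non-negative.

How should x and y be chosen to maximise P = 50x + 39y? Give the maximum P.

x = 8, y = 3, maximum P = 517

Extreme points and P = 50x + 39y:
  (0, 5) → P = 195
  (0, 3) → P = 117
  (8, 3) → P = 517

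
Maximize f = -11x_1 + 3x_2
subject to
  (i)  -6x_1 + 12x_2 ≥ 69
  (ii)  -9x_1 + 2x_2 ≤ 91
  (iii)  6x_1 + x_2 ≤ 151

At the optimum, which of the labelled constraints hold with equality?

(ii) and (iii)

Corner points and f = -11x_1 + 3x_2:
  (-159/16, 25/32) → f = 3573/32
  (581/26, 220/13) → f = -5071/26
  (211/21, 635/7) → f = 3394/21

The maximum is at (211/21, 635/7). Substituting into each constraint, equality holds for (ii) and (iii); the remaining constraints have slack.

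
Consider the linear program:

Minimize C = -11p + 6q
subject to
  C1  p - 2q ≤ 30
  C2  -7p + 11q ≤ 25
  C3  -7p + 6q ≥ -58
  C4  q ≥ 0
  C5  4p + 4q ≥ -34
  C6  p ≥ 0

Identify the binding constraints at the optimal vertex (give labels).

C2 and C3

Vertices and C = -11p + 6q:
  (788/35, 83/5) → C = -5182/35
  (0, 25/11) → C = 150/11
  (58/7, 0) → C = -638/7
  (0, 0) → C = 0

The minimum is at (788/35, 83/5). Substituting into each constraint, equality holds for C2 and C3; the remaining constraints have slack.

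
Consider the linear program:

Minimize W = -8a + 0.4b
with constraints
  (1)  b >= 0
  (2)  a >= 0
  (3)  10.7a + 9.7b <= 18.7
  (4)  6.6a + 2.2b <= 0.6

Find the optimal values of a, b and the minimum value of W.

Feasible corners and W = -8a + 0.4b:
  (0, 0) → W = 0
  (1/11, 0) → W = -8/11
  (0, 3/11) → W = 6/55

a = 1/11, b = 0, minimum W = -8/11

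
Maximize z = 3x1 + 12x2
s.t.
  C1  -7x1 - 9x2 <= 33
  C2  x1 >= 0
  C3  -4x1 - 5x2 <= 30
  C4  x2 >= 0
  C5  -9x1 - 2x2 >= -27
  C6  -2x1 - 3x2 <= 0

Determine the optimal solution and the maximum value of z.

x1 = 0, x2 = 27/2, maximum z = 162

Feasible corners and z = 3x1 + 12x2:
  (0, 0) → z = 0
  (0, 27/2) → z = 162
  (3, 0) → z = 9

The optimum lies where x1 = 0 and -9x1 - 2x2 = -27.
Solving simultaneously gives x1 = 0, x2 = 27/2.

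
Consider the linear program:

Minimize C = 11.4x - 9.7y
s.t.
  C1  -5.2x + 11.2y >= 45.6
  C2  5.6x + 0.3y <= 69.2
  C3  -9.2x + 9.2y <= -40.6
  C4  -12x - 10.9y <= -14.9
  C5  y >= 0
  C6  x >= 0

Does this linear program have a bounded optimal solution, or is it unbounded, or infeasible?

infeasible

The boundaries -5.2x + 11.2y = 45.6 and 5.6x + 0.3y = 69.2 meet at (19034/1607, 15380/1607), but that point violates -9.2x + 9.2y ≤ -40.6. Every candidate vertex is excluded by some other constraint, so the feasible region is empty.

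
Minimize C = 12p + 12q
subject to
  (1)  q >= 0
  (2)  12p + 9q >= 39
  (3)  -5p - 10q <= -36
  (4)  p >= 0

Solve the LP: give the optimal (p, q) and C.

p = 22/25, q = 79/25, minimum C = 1212/25

Vertices and C = 12p + 12q:
  (36/5, 0) → C = 432/5
  (22/25, 79/25) → C = 1212/25
  (0, 13/3) → C = 52
The feasible region is unbounded (it extends along (0, 1), (1, 0)), but C strictly increases along every unbounded feasible direction, so there is no improving ray and the minimum is attained at a vertex.

The binding constraints are 12p + 9q = 39 and -5p - 10q = -36.
Solving simultaneously gives p = 22/25, q = 79/25.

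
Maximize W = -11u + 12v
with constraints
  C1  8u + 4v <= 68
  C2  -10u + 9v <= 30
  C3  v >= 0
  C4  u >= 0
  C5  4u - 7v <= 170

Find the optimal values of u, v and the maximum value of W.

The optimum lies where 8u + 4v = 68 and -10u + 9v = 30.
Solving simultaneously gives u = 123/28, v = 115/14.

u = 123/28, v = 115/14, maximum W = 201/4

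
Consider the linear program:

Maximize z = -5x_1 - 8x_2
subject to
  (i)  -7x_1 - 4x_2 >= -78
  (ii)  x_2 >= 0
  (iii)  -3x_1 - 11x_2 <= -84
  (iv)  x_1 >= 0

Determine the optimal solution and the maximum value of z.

Vertices and z = -5x_1 - 8x_2:
  (522/65, 354/65) → z = -5442/65
  (0, 39/2) → z = -156
  (0, 84/11) → z = -672/11

x_1 = 0, x_2 = 84/11, maximum z = -672/11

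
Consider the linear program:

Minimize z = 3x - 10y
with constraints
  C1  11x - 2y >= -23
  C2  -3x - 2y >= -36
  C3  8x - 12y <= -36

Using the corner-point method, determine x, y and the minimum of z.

Vertices and z = 3x - 10y:
  (13/14, 465/28) → z = -1143/7
  (-51/29, 53/29) → z = -683/29
  (90/13, 99/13) → z = -720/13

x = 13/14, y = 465/28, minimum z = -1143/7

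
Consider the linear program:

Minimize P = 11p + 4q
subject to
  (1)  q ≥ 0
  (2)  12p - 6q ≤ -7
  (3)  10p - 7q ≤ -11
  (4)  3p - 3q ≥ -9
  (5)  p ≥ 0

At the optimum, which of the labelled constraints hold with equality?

(3) and (5)

Extreme points and P = 11p + 4q:
  (17/24, 31/12) → P = 145/8
  (11/6, 29/6) → P = 79/2
  (0, 11/7) → P = 44/7
  (0, 3) → P = 12

The minimum is at (0, 11/7). Substituting into each constraint, equality holds for (3) and (5); the remaining constraints have slack.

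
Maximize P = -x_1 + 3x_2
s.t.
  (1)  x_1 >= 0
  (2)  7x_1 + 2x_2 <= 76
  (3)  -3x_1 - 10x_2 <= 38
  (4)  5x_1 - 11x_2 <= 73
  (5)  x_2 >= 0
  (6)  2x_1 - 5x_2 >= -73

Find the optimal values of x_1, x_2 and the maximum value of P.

x_1 = 6, x_2 = 17, maximum P = 45

Corner points and P = -x_1 + 3x_2:
  (0, 0) → P = 0
  (0, 73/5) → P = 219/5
  (76/7, 0) → P = -76/7
  (6, 17) → P = 45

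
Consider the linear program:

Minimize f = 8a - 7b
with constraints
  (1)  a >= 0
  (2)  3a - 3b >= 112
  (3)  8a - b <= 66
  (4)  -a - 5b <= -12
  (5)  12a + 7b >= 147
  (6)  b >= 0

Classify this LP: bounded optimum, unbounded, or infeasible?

infeasible

The boundaries a = 0 and 12a + 7b = 147 meet at (0, 21), but that point violates 3a - 3b ≥ 112. Every candidate vertex is excluded by some other constraint, so the feasible region is empty.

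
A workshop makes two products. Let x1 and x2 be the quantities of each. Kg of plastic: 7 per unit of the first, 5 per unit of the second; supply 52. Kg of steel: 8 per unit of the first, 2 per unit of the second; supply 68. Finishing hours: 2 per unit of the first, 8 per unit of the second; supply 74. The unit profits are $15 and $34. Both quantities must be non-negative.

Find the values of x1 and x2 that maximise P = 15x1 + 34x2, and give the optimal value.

Corner points and P = 15x1 + 34x2:
  (0, 0) → P = 0
  (0, 37/4) → P = 629/2
  (52/7, 0) → P = 780/7
  (1, 9) → P = 321

The binding constraints are 7x1 + 5x2 = 52 and 2x1 + 8x2 = 74.
Solving simultaneously gives x1 = 1, x2 = 9.

x1 = 1, x2 = 9, maximum P = 321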